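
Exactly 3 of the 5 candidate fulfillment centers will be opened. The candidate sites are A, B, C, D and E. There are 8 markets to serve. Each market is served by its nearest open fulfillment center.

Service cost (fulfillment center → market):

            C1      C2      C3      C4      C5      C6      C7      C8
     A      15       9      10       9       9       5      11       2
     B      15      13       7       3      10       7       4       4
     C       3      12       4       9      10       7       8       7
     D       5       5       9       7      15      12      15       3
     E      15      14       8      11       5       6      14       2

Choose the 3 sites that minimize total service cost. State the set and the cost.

Choose B, D and E; total service cost 37.

With exactly 3 open, each market uses its cheapest among the chosen.
{B, D, E}: C1→D 5, C2→D 5, C3→B 7, C4→B 3, C5→E 5, C6→E 6, C7→B 4, C8→E 2. Service cost 37.
{A, B, C}: service cost 39
{B, C, D}: service cost 39
Among all 10 size-3 choices, {B, D, E} is lowest.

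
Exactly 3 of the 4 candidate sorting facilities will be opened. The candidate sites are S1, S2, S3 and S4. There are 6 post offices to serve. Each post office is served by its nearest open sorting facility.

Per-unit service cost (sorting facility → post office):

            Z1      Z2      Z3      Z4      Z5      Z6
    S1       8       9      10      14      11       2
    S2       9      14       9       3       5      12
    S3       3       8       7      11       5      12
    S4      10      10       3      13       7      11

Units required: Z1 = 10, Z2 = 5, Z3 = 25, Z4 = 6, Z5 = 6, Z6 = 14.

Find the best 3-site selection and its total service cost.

Choose S1, S3 and S4; total service cost 269.

With exactly 3 open, each post office uses its cheapest among the chosen.
{S1, S3, S4}: Z1→S3 3·10=30, Z2→S3 8·5=40, Z3→S4 3·25=75, Z4→S3 11·6=66, Z5→S3 5·6=30, Z6→S1 2·14=28. Service cost 269.
{S1, S2, S4}: service cost 276
{S1, S2, S3}: service cost 321
Among all 4 size-3 choices, {S1, S3, S4} is lowest.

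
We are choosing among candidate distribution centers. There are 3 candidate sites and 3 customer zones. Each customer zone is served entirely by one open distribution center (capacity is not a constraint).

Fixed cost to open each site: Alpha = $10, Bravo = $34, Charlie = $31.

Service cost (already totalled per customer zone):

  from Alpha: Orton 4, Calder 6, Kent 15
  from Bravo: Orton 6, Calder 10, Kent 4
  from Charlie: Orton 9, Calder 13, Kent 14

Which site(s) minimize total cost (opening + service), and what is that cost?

Open Alpha only; minimum total cost 35.

For any fixed open set, each customer zone goes to its cheapest open site; total = fixed + service.
{Alpha}: Orton→Alpha 4, Calder→Alpha 6, Kent→Alpha 15. Service 25; fixed 10; total 35.
{Bravo}: service 20 + fixed 34 = 54
{Alpha, Bravo}: service 14 + fixed 44 = 58
{Alpha, Bravo, Charlie}: service 14 + fixed 75 = 89
(All 7 nonempty subsets were checked; Alpha only is lowest.)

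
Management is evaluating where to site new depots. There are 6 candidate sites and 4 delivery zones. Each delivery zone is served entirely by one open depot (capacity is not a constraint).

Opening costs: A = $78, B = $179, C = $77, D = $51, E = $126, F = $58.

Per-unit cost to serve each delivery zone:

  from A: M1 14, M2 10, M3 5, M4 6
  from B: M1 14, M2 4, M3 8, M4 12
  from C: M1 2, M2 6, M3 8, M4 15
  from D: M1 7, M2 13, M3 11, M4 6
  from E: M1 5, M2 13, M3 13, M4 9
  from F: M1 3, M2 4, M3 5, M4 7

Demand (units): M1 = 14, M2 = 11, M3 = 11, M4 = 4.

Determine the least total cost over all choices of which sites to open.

Minimum total cost: 227

For any fixed open set, each delivery zone goes to its cheapest open site; total = fixed + service.
{F}: M1→F 3·14=42, M2→F 4·11=44, M3→F 5·11=55, M4→F 7·4=28. Service 169; fixed 58; total 227.
{D, F}: M1→F 3·14=42, M2→F 4·11=44, M3→F 5·11=55, M4→D 6·4=24. Service 165; fixed 109; total 274.
{C, F}: service 155 + fixed 135 = 290
{A, B, C, D, E, F}: service 151 + fixed 569 = 720
No other subset beats 227.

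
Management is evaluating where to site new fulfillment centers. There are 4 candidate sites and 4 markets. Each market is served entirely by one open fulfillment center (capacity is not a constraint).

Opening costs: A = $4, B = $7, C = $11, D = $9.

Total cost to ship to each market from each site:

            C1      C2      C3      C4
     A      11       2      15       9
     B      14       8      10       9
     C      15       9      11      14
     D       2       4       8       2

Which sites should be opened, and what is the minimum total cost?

Open D only; minimum total cost 25.

For any fixed open set, each market goes to its cheapest open site; total = fixed + service.
{D}: C1→D 2, C2→D 4, C3→D 8, C4→D 2. Service 16; fixed 9; total 25.
{A, D}: service 14 + fixed 13 = 27
{B, D}: service 16 + fixed 16 = 32
{A, B, C, D}: service 14 + fixed 31 = 45
(All 15 nonempty subsets were checked; D only is lowest.)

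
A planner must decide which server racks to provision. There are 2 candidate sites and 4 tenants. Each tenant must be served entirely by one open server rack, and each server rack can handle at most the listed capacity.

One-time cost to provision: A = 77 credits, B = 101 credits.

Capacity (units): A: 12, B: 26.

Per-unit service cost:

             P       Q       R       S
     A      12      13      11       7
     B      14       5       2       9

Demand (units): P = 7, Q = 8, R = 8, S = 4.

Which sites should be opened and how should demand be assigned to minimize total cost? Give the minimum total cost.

Minimum total cost: 346

Open {A, B}: P→A 12·7=84, Q→B 5·8=40, R→B 2·8=16, S→A 7·4=28.
Loads: A carries 11/12, B carries 16/26. Service 168; fixed 178; total 346.
Next best feasible plan costs 354.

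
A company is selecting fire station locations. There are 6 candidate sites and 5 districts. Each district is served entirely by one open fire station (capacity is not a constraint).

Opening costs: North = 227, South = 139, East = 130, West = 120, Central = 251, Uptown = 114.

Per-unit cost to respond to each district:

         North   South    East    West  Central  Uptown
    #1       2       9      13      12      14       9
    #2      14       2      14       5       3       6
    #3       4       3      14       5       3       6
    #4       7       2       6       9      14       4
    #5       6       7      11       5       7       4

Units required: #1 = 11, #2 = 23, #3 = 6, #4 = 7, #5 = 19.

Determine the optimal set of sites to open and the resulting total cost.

For any fixed open set, each district goes to its cheapest open site; total = fixed + service.
{South}: #1→South 9·11=99, #2→South 2·23=46, #3→South 3·6=18, #4→South 2·7=14, #5→South 7·19=133. Service 310; fixed 139; total 449.
{Uptown}: service 377 + fixed 114 = 491
{South, Uptown}: service 253 + fixed 253 = 506
{North, South, East, West, Central, Uptown}: #1→North 2·11=22, #2→South 2·23=46, #3→South 3·6=18, #4→South 2·7=14, #5→Uptown 4·19=76. Service 176; fixed 981; total 1157.
No other subset beats 449.

Open South only; minimum total cost 449.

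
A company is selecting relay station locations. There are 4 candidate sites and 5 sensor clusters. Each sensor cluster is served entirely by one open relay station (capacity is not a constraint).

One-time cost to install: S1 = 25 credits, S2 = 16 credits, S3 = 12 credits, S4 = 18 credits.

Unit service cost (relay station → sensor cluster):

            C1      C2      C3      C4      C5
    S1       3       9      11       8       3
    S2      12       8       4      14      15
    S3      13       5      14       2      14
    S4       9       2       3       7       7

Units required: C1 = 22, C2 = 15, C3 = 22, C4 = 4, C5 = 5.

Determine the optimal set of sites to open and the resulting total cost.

Open S1, S3 and S4; minimum total cost 240.

For any fixed open set, each sensor cluster goes to its cheapest open site; total = fixed + service.
{S1, S3, S4}: C1→S1 3·22=66, C2→S4 2·15=30, C3→S4 3·22=66, C4→S3 2·4=8, C5→S1 3·5=15. Service 185; fixed 55; total 240.
{S1, S4}: C1→S1 3·22=66, C2→S4 2·15=30, C3→S4 3·22=66, C4→S4 7·4=28, C5→S1 3·5=15. Service 205; fixed 43; total 248.
{S1, S2, S3, S4}: service 185 + fixed 71 = 256
{S3}: C1→S3 13·22=286, C2→S3 5·15=75, C3→S3 14·22=308, C4→S3 2·4=8, C5→S3 14·5=70. Service 747; fixed 12; total 759.
No other subset beats 240.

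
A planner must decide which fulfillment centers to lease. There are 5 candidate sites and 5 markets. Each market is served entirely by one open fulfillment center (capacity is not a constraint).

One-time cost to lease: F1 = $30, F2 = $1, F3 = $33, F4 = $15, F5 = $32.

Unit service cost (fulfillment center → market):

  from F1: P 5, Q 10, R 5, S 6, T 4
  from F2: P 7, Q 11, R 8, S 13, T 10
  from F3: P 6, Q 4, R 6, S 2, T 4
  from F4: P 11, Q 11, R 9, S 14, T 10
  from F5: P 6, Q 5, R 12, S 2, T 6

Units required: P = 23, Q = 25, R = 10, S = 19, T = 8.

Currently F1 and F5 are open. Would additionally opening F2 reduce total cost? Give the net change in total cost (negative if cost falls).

No — net change +1 (cost rises by 1).

Current service cost with {F1, F5}: 360.
Adding F2: each market re-picks its cheapest; new service cost 360, saving 0.
Extra fixed cost: 1. Net change = 1 − 0 = 1.
(Totals: 422 → 423.)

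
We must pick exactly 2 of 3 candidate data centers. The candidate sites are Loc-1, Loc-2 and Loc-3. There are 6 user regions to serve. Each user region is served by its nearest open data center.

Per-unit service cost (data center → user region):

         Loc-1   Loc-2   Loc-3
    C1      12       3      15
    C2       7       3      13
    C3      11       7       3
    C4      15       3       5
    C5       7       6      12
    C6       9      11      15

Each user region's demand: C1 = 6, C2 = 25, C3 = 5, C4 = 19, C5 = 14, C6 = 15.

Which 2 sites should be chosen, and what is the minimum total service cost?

Choose Loc-1 and Loc-2; total service cost 404.

With exactly 2 open, each user region uses its cheapest among the chosen.
{Loc-1, Loc-2}: C1→Loc-2 3·6=18, C2→Loc-2 3·25=75, C3→Loc-2 7·5=35, C4→Loc-2 3·19=57, C5→Loc-2 6·14=84, C6→Loc-1 9·15=135. Service cost 404.
{Loc-2, Loc-3}: service cost 414
{Loc-1, Loc-3}: service cost 590
Among all 3 size-2 choices, {Loc-1, Loc-2} is lowest.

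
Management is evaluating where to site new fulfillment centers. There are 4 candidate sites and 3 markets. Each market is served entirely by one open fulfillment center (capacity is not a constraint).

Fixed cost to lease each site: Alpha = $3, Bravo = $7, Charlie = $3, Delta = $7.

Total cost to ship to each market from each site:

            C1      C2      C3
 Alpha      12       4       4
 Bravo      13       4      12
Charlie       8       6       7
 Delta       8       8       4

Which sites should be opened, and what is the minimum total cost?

For any fixed open set, each market goes to its cheapest open site; total = fixed + service.
{Alpha, Charlie}: C1→Charlie 8, C2→Alpha 4, C3→Alpha 4. Service 16; fixed 6; total 22.
{Alpha}: service 20 + fixed 3 = 23
{Charlie}: C1→Charlie 8, C2→Charlie 6, C3→Charlie 7. Service 21; fixed 3; total 24.
{Alpha, Bravo, Charlie, Delta}: service 16 + fixed 20 = 36
No other subset beats 22.

Open Alpha and Charlie; minimum total cost 22.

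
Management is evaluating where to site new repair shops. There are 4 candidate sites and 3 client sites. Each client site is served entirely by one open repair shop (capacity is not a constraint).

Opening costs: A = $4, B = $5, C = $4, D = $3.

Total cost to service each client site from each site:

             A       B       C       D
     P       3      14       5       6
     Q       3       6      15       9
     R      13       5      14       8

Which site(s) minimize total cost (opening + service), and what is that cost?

For any fixed open set, each client site goes to its cheapest open site; total = fixed + service.
{A, B}: P→A 3, Q→A 3, R→B 5. Service 11; fixed 9; total 20.
{A, D}: P→A 3, Q→A 3, R→D 8. Service 14; fixed 7; total 21.
{A}: service 19 + fixed 4 = 23
{A, B, C, D}: service 11 + fixed 16 = 27
No other subset beats 20.

Open A and B; minimum total cost 20.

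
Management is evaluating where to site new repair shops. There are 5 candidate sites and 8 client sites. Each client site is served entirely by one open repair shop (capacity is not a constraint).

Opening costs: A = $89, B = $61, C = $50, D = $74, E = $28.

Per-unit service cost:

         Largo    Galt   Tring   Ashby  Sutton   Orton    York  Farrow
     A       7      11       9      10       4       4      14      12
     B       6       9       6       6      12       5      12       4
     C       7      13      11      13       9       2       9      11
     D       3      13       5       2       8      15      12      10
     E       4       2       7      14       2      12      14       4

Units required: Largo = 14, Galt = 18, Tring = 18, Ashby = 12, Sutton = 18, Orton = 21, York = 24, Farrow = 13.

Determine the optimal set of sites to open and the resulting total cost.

Open C, D and E; minimum total cost 690.

For any fixed open set, each client site goes to its cheapest open site; total = fixed + service.
{C, D, E}: Largo→D 3·14=42, Galt→E 2·18=36, Tring→D 5·18=90, Ashby→D 2·12=24, Sutton→E 2·18=36, Orton→C 2·21=42, York→C 9·24=216, Farrow→E 4·13=52. Service 538; fixed 152; total 690.
{B, C, D, E}: service 538 + fixed 213 = 751
{B, C, E}: service 618 + fixed 139 = 757
{A, B, C, D, E}: service 538 + fixed 302 = 840
No other subset beats 690.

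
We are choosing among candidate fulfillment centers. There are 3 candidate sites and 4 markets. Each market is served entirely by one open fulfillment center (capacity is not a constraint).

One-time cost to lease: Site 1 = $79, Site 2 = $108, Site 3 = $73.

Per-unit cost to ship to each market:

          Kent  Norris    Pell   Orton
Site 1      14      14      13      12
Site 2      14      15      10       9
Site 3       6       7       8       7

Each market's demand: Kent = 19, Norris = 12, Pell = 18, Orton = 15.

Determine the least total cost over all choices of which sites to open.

Minimum total cost: 520

For any fixed open set, each market goes to its cheapest open site; total = fixed + service.
{Site 3}: Kent→Site 3 6·19=114, Norris→Site 3 7·12=84, Pell→Site 3 8·18=144, Orton→Site 3 7·15=105. Service 447; fixed 73; total 520.
{Site 1, Site 3}: service 447 + fixed 152 = 599
{Site 2, Site 3}: Kent→Site 3 6·19=114, Norris→Site 3 7·12=84, Pell→Site 3 8·18=144, Orton→Site 3 7·15=105. Service 447; fixed 181; total 628.
{Site 1, Site 2, Site 3}: service 447 + fixed 260 = 707
(All 7 nonempty subsets were checked; Site 3 only is lowest.)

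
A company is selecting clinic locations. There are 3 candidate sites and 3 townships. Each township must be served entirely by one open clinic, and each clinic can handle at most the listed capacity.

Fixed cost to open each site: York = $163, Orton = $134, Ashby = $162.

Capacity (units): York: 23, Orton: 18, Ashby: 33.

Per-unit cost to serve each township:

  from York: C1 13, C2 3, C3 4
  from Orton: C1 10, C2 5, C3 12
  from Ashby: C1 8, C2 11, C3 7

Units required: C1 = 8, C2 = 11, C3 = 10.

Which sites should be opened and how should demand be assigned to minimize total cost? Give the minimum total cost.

Minimum total cost: 417

Open {Ashby}: C1→Ashby 8·8=64, C2→Ashby 11·11=121, C3→Ashby 7·10=70.
Loads: Ashby carries 29/33. Service 255; fixed 162; total 417.
Next best feasible plan costs 450.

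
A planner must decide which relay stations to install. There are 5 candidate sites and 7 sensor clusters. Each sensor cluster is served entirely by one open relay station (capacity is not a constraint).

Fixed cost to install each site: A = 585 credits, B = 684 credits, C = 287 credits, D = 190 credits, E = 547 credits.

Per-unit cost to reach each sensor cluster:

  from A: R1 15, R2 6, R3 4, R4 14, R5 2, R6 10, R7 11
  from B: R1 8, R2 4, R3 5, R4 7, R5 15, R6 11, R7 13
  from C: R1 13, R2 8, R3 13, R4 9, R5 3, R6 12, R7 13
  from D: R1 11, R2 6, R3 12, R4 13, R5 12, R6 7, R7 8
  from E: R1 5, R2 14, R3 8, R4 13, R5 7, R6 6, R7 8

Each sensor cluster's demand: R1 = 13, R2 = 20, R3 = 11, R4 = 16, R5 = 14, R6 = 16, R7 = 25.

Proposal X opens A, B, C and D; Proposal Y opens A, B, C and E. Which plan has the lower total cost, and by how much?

Proposal X is cheaper by 302.

Proposal X: {A, B, C, D}: R1→B 8·13=104, R2→B 4·20=80, R3→A 4·11=44, R4→B 7·16=112, R5→A 2·14=28, R6→D 7·16=112, R7→D 8·25=200. Service 680; fixed 1746; total 2426.
Proposal Y: {A, B, C, E}: R1→E 5·13=65, R2→B 4·20=80, R3→A 4·11=44, R4→B 7·16=112, R5→A 2·14=28, R6→E 6·16=96, R7→E 8·25=200. Service 625; fixed 2103; total 2728.
Difference: |2426 − 2728| = 302.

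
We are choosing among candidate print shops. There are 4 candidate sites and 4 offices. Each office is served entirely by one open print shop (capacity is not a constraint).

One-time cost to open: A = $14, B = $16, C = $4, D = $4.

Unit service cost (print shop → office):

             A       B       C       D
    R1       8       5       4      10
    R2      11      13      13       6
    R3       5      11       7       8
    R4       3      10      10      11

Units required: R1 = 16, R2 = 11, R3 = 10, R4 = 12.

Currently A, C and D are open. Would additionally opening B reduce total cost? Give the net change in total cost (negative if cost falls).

Current service cost with {A, C, D}: 216.
Adding B: each office re-picks its cheapest; new service cost 216, saving 0.
Extra fixed cost: 16. Net change = 16 − 0 = 16.
(Totals: 238 → 254.)

No — net change +16 (cost rises by 16).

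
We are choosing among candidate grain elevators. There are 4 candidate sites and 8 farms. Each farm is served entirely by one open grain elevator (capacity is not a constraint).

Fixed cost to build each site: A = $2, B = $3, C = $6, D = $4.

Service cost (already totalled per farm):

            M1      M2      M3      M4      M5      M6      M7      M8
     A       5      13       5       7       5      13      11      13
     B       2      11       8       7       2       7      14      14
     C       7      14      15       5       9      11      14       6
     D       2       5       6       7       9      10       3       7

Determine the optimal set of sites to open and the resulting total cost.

For any fixed open set, each farm goes to its cheapest open site; total = fixed + service.
{B, D}: M1→B 2, M2→D 5, M3→D 6, M4→B 7, M5→B 2, M6→B 7, M7→D 3, M8→D 7. Service 39; fixed 7; total 46.
{A, B, D}: M1→B 2, M2→D 5, M3→A 5, M4→A 7, M5→B 2, M6→B 7, M7→D 3, M8→D 7. Service 38; fixed 9; total 47.
{B, C, D}: M1→B 2, M2→D 5, M3→D 6, M4→C 5, M5→B 2, M6→B 7, M7→D 3, M8→C 6. Service 36; fixed 13; total 49.
{A, B, C, D}: M1→B 2, M2→D 5, M3→A 5, M4→C 5, M5→B 2, M6→B 7, M7→D 3, M8→C 6. Service 35; fixed 15; total 50.
No other subset beats 46.

Open B and D; minimum total cost 46.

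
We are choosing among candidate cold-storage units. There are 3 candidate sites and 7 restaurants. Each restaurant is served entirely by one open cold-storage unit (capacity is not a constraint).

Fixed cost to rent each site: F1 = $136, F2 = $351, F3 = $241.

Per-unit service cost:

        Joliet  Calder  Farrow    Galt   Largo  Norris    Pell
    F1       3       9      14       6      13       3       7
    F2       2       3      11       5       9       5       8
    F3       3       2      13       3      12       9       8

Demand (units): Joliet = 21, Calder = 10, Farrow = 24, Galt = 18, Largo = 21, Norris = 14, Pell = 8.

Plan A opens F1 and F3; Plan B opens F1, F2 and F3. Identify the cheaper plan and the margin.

Plan A: {F1, F3}: Joliet→F1 3·21=63, Calder→F3 2·10=20, Farrow→F3 13·24=312, Galt→F3 3·18=54, Largo→F3 12·21=252, Norris→F1 3·14=42, Pell→F1 7·8=56. Service 799; fixed 377; total 1176.
Plan B: {F1, F2, F3}: Joliet→F2 2·21=42, Calder→F3 2·10=20, Farrow→F2 11·24=264, Galt→F3 3·18=54, Largo→F2 9·21=189, Norris→F1 3·14=42, Pell→F1 7·8=56. Service 667; fixed 728; total 1395.
Difference: |1176 − 1395| = 219.

Plan A is cheaper by 219.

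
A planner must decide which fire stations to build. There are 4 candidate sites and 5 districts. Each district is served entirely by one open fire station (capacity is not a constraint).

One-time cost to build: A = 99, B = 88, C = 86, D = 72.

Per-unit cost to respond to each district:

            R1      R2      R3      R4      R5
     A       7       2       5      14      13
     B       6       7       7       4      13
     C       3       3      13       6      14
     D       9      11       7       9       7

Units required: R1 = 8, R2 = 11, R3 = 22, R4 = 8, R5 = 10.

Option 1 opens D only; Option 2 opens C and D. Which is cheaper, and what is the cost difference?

Option 2 is cheaper by 74.

Option 1: {D}: R1→D 9·8=72, R2→D 11·11=121, R3→D 7·22=154, R4→D 9·8=72, R5→D 7·10=70. Service 489; fixed 72; total 561.
Option 2: {C, D}: R1→C 3·8=24, R2→C 3·11=33, R3→D 7·22=154, R4→C 6·8=48, R5→D 7·10=70. Service 329; fixed 158; total 487.
Difference: |561 − 487| = 74.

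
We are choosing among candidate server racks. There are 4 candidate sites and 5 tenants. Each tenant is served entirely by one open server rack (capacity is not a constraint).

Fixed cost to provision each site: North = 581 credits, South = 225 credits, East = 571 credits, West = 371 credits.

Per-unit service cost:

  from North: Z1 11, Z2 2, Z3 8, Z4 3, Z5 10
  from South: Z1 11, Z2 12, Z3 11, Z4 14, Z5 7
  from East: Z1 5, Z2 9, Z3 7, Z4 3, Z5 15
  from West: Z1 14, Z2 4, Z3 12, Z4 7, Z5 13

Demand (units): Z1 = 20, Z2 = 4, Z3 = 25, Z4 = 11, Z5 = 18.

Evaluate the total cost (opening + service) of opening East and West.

Total cost: 1500

Each tenant is assigned to its cheapest site among the open ones.
{East, West}: Z1→East 5·20=100, Z2→West 4·4=16, Z3→East 7·25=175, Z4→East 3·11=33, Z5→West 13·18=234. Service 558; fixed 942; total 1500.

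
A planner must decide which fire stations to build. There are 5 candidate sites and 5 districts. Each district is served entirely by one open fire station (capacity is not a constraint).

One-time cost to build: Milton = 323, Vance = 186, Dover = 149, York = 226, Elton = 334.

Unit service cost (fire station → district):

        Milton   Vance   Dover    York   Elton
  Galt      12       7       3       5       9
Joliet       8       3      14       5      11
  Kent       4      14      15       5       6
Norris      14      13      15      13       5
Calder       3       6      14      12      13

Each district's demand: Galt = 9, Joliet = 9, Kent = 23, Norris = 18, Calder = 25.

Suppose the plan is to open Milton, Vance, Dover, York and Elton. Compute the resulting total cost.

Total cost: 1529

Each district is assigned to its cheapest site among the open ones.
{Milton, Vance, Dover, York, Elton}: Galt→Dover 3·9=27, Joliet→Vance 3·9=27, Kent→Milton 4·23=92, Norris→Elton 5·18=90, Calder→Milton 3·25=75. Service 311; fixed 1218; total 1529.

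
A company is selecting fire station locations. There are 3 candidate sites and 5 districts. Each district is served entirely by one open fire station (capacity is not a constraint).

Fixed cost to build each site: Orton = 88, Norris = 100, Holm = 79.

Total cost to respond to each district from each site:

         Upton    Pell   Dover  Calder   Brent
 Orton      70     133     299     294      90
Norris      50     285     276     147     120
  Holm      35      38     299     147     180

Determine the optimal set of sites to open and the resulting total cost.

Open Orton and Holm; minimum total cost 776.

For any fixed open set, each district goes to its cheapest open site; total = fixed + service.
{Orton, Holm}: Upton→Holm 35, Pell→Holm 38, Dover→Orton 299, Calder→Holm 147, Brent→Orton 90. Service 609; fixed 167; total 776.
{Holm}: service 699 + fixed 79 = 778
{Norris, Holm}: service 616 + fixed 179 = 795
{Orton, Norris, Holm}: Upton→Holm 35, Pell→Holm 38, Dover→Norris 276, Calder→Norris 147, Brent→Orton 90. Service 586; fixed 267; total 853.
No other subset beats 776.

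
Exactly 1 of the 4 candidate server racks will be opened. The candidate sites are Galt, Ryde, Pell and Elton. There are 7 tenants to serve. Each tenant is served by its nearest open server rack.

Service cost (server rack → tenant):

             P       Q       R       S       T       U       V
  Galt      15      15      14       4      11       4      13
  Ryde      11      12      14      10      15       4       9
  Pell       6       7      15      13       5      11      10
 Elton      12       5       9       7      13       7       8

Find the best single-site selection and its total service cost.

With exactly 1 open, each tenant uses its cheapest among the chosen.
{Elton}: P→Elton 12, Q→Elton 5, R→Elton 9, S→Elton 7, T→Elton 13, U→Elton 7, V→Elton 8. Service cost 61.
{Pell}: service cost 67
{Ryde}: service cost 75
Among all 4 size-1 choices, {Elton} is lowest.

Choose Elton only; total service cost 61.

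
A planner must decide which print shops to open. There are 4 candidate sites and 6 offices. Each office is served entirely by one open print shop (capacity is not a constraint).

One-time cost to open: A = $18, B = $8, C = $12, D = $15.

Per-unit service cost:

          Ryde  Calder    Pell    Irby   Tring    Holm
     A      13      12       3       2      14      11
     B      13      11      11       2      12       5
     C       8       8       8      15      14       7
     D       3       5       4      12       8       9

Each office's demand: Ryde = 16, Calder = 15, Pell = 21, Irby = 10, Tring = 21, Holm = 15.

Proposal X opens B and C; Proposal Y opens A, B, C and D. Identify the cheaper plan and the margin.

Proposal X: {B, C}: Ryde→C 8·16=128, Calder→C 8·15=120, Pell→C 8·21=168, Irby→B 2·10=20, Tring→B 12·21=252, Holm→B 5·15=75. Service 763; fixed 20; total 783.
Proposal Y: {A, B, C, D}: Ryde→D 3·16=48, Calder→D 5·15=75, Pell→A 3·21=63, Irby→A 2·10=20, Tring→D 8·21=168, Holm→B 5·15=75. Service 449; fixed 53; total 502.
Difference: |783 − 502| = 281.

Proposal Y is cheaper by 281.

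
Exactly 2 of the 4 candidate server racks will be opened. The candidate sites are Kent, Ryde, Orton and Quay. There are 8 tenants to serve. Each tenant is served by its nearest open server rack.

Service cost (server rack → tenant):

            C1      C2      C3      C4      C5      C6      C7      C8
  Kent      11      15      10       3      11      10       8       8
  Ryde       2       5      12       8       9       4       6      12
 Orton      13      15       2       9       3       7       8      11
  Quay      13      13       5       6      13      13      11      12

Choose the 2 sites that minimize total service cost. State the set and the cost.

Choose Ryde and Orton; total service cost 41.

With exactly 2 open, each tenant uses its cheapest among the chosen.
{Ryde, Orton}: C1→Ryde 2, C2→Ryde 5, C3→Orton 2, C4→Ryde 8, C5→Orton 3, C6→Ryde 4, C7→Ryde 6, C8→Orton 11. Service cost 41.
{Kent, Ryde}: service cost 47
{Ryde, Quay}: service cost 49
Among all 6 size-2 choices, {Ryde, Orton} is lowest.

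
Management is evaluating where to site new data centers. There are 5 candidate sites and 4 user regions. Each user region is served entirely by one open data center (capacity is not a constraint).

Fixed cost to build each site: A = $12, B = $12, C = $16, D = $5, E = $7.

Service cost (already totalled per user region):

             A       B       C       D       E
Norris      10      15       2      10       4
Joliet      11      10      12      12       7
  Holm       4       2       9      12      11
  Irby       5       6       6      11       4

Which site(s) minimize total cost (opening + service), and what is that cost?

Open E only; minimum total cost 33.

For any fixed open set, each user region goes to its cheapest open site; total = fixed + service.
{E}: Norris→E 4, Joliet→E 7, Holm→E 11, Irby→E 4. Service 26; fixed 7; total 33.
{B, E}: service 17 + fixed 19 = 36
{A, E}: service 19 + fixed 19 = 38
{A, B, C, D, E}: Norris→C 2, Joliet→E 7, Holm→B 2, Irby→E 4. Service 15; fixed 52; total 67.
No other subset beats 33.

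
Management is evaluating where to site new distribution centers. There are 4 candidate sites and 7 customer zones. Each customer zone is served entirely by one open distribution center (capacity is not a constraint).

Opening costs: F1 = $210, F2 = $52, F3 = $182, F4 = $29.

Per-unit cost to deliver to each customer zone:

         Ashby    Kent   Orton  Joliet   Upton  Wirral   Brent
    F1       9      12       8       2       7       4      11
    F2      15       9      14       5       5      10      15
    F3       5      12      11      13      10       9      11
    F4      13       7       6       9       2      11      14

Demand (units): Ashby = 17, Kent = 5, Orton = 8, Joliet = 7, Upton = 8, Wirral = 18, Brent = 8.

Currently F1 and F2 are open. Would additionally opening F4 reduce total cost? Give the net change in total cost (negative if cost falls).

Current service cost with {F1, F2}: 476.
Adding F4: each customer zone re-picks its cheapest; new service cost 426, saving 50.
Extra fixed cost: 29. Net change = 29 − 50 = -21.
(Totals: 738 → 717.)

Yes — net change −21 (cost falls by 21).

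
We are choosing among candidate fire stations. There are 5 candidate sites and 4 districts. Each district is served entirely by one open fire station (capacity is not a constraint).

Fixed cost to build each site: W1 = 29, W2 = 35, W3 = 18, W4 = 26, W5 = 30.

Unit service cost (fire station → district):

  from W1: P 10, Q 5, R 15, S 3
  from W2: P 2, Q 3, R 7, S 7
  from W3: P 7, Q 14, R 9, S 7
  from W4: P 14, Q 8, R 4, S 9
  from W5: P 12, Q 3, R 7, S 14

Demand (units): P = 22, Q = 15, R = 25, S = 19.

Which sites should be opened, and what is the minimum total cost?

Open W1, W2 and W4; minimum total cost 336.

For any fixed open set, each district goes to its cheapest open site; total = fixed + service.
{W1, W2, W4}: P→W2 2·22=44, Q→W2 3·15=45, R→W4 4·25=100, S→W1 3·19=57. Service 246; fixed 90; total 336.
{W1, W2, W3, W4}: P→W2 2·22=44, Q→W2 3·15=45, R→W4 4·25=100, S→W1 3·19=57. Service 246; fixed 108; total 354.
{W1, W2, W4, W5}: service 246 + fixed 120 = 366
{W1, W2, W3, W4, W5}: service 246 + fixed 138 = 384
No other subset beats 336.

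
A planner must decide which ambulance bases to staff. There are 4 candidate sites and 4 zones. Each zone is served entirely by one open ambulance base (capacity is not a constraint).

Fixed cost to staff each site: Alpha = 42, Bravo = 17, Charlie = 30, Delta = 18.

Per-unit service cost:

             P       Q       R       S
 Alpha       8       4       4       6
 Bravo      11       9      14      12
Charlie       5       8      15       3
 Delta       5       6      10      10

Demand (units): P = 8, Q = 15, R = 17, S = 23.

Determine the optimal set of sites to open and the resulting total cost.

For any fixed open set, each zone goes to its cheapest open site; total = fixed + service.
{Alpha, Charlie}: P→Charlie 5·8=40, Q→Alpha 4·15=60, R→Alpha 4·17=68, S→Charlie 3·23=69. Service 237; fixed 72; total 309.
{Alpha, Bravo, Charlie}: service 237 + fixed 89 = 326
{Alpha, Charlie, Delta}: service 237 + fixed 90 = 327
{Alpha, Bravo, Charlie, Delta}: service 237 + fixed 107 = 344
No other subset beats 309.

Open Alpha and Charlie; minimum total cost 309.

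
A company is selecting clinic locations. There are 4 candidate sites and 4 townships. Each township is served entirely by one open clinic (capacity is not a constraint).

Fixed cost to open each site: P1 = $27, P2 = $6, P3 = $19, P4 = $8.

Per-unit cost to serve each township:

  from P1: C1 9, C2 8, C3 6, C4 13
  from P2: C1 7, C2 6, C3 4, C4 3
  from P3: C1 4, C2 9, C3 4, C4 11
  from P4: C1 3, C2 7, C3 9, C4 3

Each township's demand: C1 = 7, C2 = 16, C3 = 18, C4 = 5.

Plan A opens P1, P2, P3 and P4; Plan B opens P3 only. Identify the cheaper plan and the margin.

Plan A: {P1, P2, P3, P4}: C1→P4 3·7=21, C2→P2 6·16=96, C3→P2 4·18=72, C4→P2 3·5=15. Service 204; fixed 60; total 264.
Plan B: {P3}: C1→P3 4·7=28, C2→P3 9·16=144, C3→P3 4·18=72, C4→P3 11·5=55. Service 299; fixed 19; total 318.
Difference: |264 − 318| = 54.

Plan A is cheaper by 54.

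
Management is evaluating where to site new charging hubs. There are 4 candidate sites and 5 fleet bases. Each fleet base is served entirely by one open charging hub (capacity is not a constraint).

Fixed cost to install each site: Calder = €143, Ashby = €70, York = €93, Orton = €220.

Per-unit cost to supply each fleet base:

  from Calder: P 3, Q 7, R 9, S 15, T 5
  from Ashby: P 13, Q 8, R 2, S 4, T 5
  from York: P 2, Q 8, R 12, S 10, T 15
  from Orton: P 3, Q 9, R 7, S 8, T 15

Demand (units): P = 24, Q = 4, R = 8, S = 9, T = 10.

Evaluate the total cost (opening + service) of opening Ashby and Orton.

Total cost: 496

Each fleet base is assigned to its cheapest site among the open ones.
{Ashby, Orton}: P→Orton 3·24=72, Q→Ashby 8·4=32, R→Ashby 2·8=16, S→Ashby 4·9=36, T→Ashby 5·10=50. Service 206; fixed 290; total 496.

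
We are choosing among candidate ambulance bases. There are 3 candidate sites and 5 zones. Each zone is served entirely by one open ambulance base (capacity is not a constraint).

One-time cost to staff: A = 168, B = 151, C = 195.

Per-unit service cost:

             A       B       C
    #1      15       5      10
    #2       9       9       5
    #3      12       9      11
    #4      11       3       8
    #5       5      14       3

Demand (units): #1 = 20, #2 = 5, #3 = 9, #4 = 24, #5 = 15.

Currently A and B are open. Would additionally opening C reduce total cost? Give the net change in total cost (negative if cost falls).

No — net change +145 (cost rises by 145).

Current service cost with {A, B}: 373.
Adding C: each zone re-picks its cheapest; new service cost 323, saving 50.
Extra fixed cost: 195. Net change = 195 − 50 = 145.
(Totals: 692 → 837.)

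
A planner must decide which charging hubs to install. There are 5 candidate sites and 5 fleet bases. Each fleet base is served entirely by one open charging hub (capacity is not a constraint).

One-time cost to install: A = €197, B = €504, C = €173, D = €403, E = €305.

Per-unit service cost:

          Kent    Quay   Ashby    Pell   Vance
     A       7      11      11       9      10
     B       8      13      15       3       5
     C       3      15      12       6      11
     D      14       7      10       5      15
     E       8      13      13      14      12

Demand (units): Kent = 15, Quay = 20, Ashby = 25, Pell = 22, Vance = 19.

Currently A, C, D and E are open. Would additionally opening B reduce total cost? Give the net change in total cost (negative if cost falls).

No — net change +365 (cost rises by 365).

Current service cost with {A, C, D, E}: 735.
Adding B: each fleet base re-picks its cheapest; new service cost 596, saving 139.
Extra fixed cost: 504. Net change = 504 − 139 = 365.
(Totals: 1813 → 2178.)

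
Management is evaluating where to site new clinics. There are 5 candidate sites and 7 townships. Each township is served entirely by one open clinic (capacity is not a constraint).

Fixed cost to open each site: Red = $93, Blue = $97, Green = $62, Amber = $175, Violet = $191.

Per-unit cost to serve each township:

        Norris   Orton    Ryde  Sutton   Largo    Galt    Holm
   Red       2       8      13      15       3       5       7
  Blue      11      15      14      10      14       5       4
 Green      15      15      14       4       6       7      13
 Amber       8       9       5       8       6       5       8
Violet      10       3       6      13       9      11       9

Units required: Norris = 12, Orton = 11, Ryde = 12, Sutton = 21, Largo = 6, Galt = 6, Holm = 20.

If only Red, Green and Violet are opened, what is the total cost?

Total cost: 747

Each township is assigned to its cheapest site among the open ones.
{Red, Green, Violet}: Norris→Red 2·12=24, Orton→Violet 3·11=33, Ryde→Violet 6·12=72, Sutton→Green 4·21=84, Largo→Red 3·6=18, Galt→Red 5·6=30, Holm→Red 7·20=140. Service 401; fixed 346; total 747.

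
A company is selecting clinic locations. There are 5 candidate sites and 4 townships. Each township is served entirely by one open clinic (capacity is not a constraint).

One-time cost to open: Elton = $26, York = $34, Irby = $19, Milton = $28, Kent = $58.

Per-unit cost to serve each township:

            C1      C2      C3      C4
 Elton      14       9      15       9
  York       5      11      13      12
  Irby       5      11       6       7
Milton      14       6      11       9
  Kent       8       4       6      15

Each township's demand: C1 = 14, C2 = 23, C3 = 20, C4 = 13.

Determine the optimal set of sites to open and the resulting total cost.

For any fixed open set, each township goes to its cheapest open site; total = fixed + service.
{Irby, Kent}: C1→Irby 5·14=70, C2→Kent 4·23=92, C3→Irby 6·20=120, C4→Irby 7·13=91. Service 373; fixed 77; total 450.
{Irby, Milton}: C1→Irby 5·14=70, C2→Milton 6·23=138, C3→Irby 6·20=120, C4→Irby 7·13=91. Service 419; fixed 47; total 466.
{Elton, Irby, Kent}: service 373 + fixed 103 = 476
{Elton, York, Irby, Milton, Kent}: service 373 + fixed 165 = 538
No other subset beats 450.

Open Irby and Kent; minimum total cost 450.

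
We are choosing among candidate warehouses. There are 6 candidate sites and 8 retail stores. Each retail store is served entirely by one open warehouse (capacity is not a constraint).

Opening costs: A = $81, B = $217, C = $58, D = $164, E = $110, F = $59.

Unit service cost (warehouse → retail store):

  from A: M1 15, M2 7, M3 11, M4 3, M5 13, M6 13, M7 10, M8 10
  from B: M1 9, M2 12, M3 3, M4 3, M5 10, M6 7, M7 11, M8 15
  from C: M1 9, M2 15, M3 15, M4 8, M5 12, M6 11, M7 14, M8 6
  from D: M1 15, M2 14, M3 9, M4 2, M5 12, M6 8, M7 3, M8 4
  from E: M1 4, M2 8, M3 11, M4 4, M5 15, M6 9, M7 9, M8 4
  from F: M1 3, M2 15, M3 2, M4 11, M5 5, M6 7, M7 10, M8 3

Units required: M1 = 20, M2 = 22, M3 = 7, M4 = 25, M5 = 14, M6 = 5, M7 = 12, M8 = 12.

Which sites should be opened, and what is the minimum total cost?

Open A and F; minimum total cost 704.

For any fixed open set, each retail store goes to its cheapest open site; total = fixed + service.
{A, F}: M1→F 3·20=60, M2→A 7·22=154, M3→F 2·7=14, M4→A 3·25=75, M5→F 5·14=70, M6→F 7·5=35, M7→A 10·12=120, M8→F 3·12=36. Service 564; fixed 140; total 704.
{A, D, F}: M1→F 3·20=60, M2→A 7·22=154, M3→F 2·7=14, M4→D 2·25=50, M5→F 5·14=70, M6→F 7·5=35, M7→D 3·12=36, M8→F 3·12=36. Service 455; fixed 304; total 759.
{A, C, F}: service 564 + fixed 198 = 762
{A, B, C, D, E, F}: service 455 + fixed 689 = 1144
No other subset beats 704.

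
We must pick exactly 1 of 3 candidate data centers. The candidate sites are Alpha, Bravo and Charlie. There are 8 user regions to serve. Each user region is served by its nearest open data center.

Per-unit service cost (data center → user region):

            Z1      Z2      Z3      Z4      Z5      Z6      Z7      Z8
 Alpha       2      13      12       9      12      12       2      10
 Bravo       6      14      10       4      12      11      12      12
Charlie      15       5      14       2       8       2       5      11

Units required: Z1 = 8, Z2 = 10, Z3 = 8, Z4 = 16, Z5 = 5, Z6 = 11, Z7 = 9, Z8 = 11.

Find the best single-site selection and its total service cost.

Choose Charlie only; total service cost 542.

With exactly 1 open, each user region uses its cheapest among the chosen.
{Charlie}: Z1→Charlie 15·8=120, Z2→Charlie 5·10=50, Z3→Charlie 14·8=112, Z4→Charlie 2·16=32, Z5→Charlie 8·5=40, Z6→Charlie 2·11=22, Z7→Charlie 5·9=45, Z8→Charlie 11·11=121. Service cost 542.
{Alpha}: service cost 706
{Bravo}: service cost 753
Among all 3 size-1 choices, {Charlie} is lowest.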